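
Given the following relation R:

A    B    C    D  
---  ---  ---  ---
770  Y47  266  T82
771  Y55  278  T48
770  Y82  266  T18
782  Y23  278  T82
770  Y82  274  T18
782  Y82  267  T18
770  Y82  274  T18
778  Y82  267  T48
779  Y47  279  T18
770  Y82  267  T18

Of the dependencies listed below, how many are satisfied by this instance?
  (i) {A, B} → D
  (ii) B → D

(i) {A, B} → D: every LHS value maps to a single RHS value — holds.
(ii) B → D: B=Y47: 2 rows → D takes values {T82, T18} — violation; B=Y82: 6 rows → D takes values {T18, T48} — violation — fails.
1 of the 2 dependencies holds.

1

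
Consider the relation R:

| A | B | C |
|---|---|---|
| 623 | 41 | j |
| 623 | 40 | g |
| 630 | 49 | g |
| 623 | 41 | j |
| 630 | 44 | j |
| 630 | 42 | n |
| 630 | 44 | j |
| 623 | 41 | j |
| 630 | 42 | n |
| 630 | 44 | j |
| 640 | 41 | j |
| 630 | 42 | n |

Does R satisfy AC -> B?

(A=623, C=j): 3 rows → B = 41, 41, 41 ✓
(A=623, C=g): 1 row → B = 40 ✓
(A=630, C=g): 1 row → B = 49 ✓
(A=630, C=j): 3 rows → B = 44, 44, 44 ✓
(A=630, C=n): 3 rows → B = 42, 42, 42 ✓
(A=640, C=j): 1 row → B = 41 ✓
Every AC value is associated with a single B value, so AC -> B holds.

Yes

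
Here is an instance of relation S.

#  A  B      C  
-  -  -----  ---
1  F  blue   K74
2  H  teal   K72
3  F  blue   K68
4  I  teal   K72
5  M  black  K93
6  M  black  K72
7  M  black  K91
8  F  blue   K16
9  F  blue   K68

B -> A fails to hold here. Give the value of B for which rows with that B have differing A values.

teal

B=blue: rows 1, 3, 8, 9 → A = F, F, F, F ✓
B=teal: rows 2, 4 → A takes values {H, I} — violation
B=black: rows 5, 6, 7 → A = M, M, M ✓
The only B value with inconsistent A is B=teal.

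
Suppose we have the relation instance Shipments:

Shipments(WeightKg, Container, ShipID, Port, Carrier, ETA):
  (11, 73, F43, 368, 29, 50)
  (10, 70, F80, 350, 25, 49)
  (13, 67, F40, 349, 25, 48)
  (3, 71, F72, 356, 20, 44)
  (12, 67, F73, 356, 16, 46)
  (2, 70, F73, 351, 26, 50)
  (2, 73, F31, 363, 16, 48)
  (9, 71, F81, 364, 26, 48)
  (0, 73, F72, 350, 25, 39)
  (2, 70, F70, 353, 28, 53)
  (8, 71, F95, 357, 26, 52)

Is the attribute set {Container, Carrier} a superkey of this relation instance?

Two distinct rows share (Container=71, Carrier=26), so {Container, Carrier} does not determine every attribute — not a superkey.

No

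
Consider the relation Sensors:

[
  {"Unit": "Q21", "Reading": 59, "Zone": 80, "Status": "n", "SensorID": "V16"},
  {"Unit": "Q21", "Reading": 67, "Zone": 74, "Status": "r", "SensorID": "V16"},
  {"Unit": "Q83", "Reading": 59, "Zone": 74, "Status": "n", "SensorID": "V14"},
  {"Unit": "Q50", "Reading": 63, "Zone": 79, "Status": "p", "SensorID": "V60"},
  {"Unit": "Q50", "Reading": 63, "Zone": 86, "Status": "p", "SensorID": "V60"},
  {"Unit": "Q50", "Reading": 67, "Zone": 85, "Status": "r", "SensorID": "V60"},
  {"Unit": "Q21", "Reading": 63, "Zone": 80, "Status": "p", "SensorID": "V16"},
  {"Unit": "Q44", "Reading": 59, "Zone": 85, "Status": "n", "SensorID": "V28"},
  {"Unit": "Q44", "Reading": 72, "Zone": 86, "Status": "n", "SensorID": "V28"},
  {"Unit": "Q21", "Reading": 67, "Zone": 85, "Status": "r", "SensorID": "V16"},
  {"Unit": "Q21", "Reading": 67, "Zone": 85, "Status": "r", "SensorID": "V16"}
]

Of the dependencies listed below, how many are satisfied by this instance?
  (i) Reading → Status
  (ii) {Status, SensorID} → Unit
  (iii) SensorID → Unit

(i) Reading → Status: every LHS value maps to a single RHS value — holds.
(ii) {Status, SensorID} → Unit: every LHS value maps to a single RHS value — holds.
(iii) SensorID → Unit: every LHS value maps to a single RHS value — holds.
3 of the 3 dependencies hold.

3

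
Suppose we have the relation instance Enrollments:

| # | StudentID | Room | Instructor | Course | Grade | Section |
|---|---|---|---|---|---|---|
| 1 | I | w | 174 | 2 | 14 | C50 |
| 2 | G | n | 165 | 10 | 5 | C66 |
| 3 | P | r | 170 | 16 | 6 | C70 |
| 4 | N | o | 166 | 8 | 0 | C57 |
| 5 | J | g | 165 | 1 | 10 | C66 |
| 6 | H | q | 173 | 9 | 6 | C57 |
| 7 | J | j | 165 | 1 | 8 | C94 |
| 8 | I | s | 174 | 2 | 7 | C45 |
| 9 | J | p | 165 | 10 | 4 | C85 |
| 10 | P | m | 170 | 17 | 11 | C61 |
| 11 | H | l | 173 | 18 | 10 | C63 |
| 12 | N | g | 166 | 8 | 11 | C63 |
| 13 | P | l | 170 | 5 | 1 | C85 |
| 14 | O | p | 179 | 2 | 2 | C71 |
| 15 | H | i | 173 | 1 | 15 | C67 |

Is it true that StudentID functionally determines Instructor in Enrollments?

StudentID=I: rows 1, 8 → Instructor = 174, 174 ✓
StudentID=G: row 2 → Instructor = 165 ✓
StudentID=P: rows 3, 10, 13 → Instructor = 170, 170, 170 ✓
StudentID=N: rows 4, 12 → Instructor = 166, 166 ✓
StudentID=J: rows 5, 7, 9 → Instructor = 165, 165, 165 ✓
StudentID=H: rows 6, 11, 15 → Instructor = 173, 173, 173 ✓
StudentID=O: row 14 → Instructor = 179 ✓
Every StudentID value is associated with a single Instructor value, so StudentID -> Instructor holds.

Yes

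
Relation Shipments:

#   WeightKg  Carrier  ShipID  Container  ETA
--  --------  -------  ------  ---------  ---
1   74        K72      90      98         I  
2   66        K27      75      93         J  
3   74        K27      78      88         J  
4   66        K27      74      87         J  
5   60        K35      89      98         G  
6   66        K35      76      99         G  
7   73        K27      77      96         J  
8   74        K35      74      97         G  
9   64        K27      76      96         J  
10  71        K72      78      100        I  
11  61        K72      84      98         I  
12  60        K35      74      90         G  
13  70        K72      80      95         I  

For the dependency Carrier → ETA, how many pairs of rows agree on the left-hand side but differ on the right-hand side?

Carrier=K72: all 4 rows agree on ETA — 0 pairs.
Carrier=K27: all 5 rows agree on ETA — 0 pairs.
Carrier=K35: all 4 rows agree on ETA — 0 pairs.

0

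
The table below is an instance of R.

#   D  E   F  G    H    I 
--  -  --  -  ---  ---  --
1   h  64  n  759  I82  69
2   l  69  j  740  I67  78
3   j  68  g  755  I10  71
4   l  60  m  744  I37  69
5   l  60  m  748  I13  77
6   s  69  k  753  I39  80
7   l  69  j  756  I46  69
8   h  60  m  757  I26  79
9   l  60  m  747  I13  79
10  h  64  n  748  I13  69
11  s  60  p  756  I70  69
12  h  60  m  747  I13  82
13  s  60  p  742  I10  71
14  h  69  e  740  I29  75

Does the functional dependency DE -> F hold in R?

Yes

(D=h, E=64): rows 1, 10 → F = n, n ✓
(D=l, E=69): rows 2, 7 → F = j, j ✓
(D=j, E=68): row 3 → F = g ✓
(D=l, E=60): rows 4, 5, 9 → F = m, m, m ✓
(D=s, E=69): row 6 → F = k ✓
(D=h, E=60): rows 8, 12 → F = m, m ✓
(D=s, E=60): rows 11, 13 → F = p, p ✓
(D=h, E=69): row 14 → F = e ✓
Every DE value is associated with a single F value, so DE -> F holds.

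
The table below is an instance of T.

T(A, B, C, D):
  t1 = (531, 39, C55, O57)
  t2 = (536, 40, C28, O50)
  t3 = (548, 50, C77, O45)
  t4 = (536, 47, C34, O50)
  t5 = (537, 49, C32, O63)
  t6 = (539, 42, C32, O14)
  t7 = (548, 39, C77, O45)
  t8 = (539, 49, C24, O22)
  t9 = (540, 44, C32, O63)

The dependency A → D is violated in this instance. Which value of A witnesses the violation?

539

A=531: row 1 → D = O57 ✓
A=536: rows 2, 4 → D = O50, O50 ✓
A=548: rows 3, 7 → D = O45, O45 ✓
A=537: row 5 → D = O63 ✓
A=539: rows 6, 8 → D takes values {O14, O22} — violation
A=540: row 9 → D = O63 ✓
The only A value with inconsistent D is A=539.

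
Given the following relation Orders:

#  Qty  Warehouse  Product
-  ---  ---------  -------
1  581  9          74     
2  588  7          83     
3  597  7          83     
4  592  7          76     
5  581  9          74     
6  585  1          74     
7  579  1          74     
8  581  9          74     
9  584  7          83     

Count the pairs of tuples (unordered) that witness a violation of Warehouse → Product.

Warehouse=9: all 3 rows agree on Product — 0 pairs.
Warehouse=7: violating pairs (2,4), (3,4), (4,9) — 3 pairs.
Warehouse=1: all 2 rows agree on Product — 0 pairs.

3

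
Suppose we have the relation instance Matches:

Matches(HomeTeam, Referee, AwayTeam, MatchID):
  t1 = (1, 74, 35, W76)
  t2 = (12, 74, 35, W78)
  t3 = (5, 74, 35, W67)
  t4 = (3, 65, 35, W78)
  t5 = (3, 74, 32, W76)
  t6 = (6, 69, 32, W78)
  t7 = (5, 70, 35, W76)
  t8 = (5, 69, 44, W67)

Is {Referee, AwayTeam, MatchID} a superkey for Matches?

Yes

All 8 rows have distinct {Referee, AwayTeam, MatchID} values, so {Referee, AwayTeam, MatchID} → (all attributes) holds and {Referee, AwayTeam, MatchID} is a superkey.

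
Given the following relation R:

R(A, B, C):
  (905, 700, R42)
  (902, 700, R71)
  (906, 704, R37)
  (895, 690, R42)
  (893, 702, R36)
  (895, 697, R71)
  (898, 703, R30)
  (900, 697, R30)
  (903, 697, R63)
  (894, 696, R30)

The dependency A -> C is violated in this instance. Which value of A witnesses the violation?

895

A=905: 1 row → C = R42 ✓
A=902: 1 row → C = R71 ✓
A=906: 1 row → C = R37 ✓
A=895: 2 rows → C takes values {R42, R71} — violation
A=893: 1 row → C = R36 ✓
A=898: 1 row → C = R30 ✓
A=900: 1 row → C = R30 ✓
A=903: 1 row → C = R63 ✓
A=894: 1 row → C = R30 ✓
The only A value with inconsistent C is A=895.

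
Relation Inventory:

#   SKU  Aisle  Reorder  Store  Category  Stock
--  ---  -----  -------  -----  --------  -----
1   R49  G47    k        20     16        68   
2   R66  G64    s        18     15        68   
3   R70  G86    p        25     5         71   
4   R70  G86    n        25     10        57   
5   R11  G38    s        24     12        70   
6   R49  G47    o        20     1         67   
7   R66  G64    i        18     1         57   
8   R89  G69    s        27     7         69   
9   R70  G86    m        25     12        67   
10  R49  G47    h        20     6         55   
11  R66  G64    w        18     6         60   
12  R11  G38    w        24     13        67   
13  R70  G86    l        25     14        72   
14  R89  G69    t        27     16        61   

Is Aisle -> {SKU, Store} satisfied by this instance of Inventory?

Aisle=G47: rows 1, 6, 10 → {SKU,Store} = (R49, 20), (R49, 20), (R49, 20) ✓
Aisle=G64: rows 2, 7, 11 → {SKU,Store} = (R66, 18), (R66, 18), (R66, 18) ✓
Aisle=G86: rows 3, 4, 9, 13 → {SKU,Store} = (R70, 25), (R70, 25), (R70, 25), (R70, 25) ✓
Aisle=G38: rows 5, 12 → {SKU,Store} = (R11, 24), (R11, 24) ✓
Aisle=G69: rows 8, 14 → {SKU,Store} = (R89, 27), (R89, 27) ✓
Every Aisle value is associated with a single {SKU, Store} value, so Aisle -> {SKU, Store} holds.

Yes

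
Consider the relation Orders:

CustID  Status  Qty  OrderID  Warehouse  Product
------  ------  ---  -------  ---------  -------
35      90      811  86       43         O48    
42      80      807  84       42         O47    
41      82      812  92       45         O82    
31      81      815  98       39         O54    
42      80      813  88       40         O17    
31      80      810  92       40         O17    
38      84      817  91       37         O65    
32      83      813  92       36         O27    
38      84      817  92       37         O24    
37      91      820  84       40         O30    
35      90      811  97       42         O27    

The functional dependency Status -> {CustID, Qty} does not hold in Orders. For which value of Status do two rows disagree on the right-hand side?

Status=90: 2 rows → {CustID,Qty} = (35, 811), (35, 811) ✓
Status=80: 3 rows → {CustID,Qty} takes values {(42, 807), (42, 813), (31, 810)} — violation
Status=82: 1 row → {CustID,Qty} = (41, 812) ✓
Status=81: 1 row → {CustID,Qty} = (31, 815) ✓
Status=84: 2 rows → {CustID,Qty} = (38, 817), (38, 817) ✓
Status=83: 1 row → {CustID,Qty} = (32, 813) ✓
Status=91: 1 row → {CustID,Qty} = (37, 820) ✓
The only Status value with inconsistent RHS is Status=80.

80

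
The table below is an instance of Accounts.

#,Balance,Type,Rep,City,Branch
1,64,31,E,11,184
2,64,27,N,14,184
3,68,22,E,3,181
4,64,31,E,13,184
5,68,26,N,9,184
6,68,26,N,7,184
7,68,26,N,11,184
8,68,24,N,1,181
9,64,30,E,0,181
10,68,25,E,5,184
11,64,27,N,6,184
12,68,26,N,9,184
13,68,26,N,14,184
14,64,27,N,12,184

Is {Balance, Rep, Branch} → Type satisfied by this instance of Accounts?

(Balance=64, Rep=E, Branch=184): rows 1, 4 → Type = 31, 31 ✓
(Balance=64, Rep=N, Branch=184): rows 2, 11, 14 → Type = 27, 27, 27 ✓
(Balance=68, Rep=E, Branch=181): row 3 → Type = 22 ✓
(Balance=68, Rep=N, Branch=184): rows 5, 6, 7, 12, 13 → Type = 26, 26, 26, 26, 26 ✓
(Balance=68, Rep=N, Branch=181): row 8 → Type = 24 ✓
(Balance=64, Rep=E, Branch=181): row 9 → Type = 30 ✓
(Balance=68, Rep=E, Branch=184): row 10 → Type = 25 ✓
Every {Balance, Rep, Branch} value is associated with a single Type value, so {Balance, Rep, Branch} → Type holds.

Yes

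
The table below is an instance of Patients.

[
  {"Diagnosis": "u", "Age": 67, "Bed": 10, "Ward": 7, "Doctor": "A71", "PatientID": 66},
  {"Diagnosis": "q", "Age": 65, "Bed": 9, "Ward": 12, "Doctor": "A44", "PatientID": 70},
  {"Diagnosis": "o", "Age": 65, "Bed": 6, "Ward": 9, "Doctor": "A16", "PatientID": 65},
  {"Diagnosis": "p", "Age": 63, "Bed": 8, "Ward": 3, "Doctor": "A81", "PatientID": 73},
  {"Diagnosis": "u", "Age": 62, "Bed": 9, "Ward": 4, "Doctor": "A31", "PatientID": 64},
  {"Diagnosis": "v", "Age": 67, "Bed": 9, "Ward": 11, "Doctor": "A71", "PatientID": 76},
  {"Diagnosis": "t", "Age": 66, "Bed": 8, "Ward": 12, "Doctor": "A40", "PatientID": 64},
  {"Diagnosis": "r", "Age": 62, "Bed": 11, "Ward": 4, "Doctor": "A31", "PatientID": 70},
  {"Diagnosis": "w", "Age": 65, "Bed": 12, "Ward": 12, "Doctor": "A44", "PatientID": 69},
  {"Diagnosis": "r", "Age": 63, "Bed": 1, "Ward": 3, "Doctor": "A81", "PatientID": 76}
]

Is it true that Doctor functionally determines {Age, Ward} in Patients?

No

Doctor=A71: 2 rows → {Age,Ward} takes values {(67, 7), (67, 11)} — violation
Doctor=A44: 2 rows → {Age,Ward} = (65, 12), (65, 12) ✓
Doctor=A16: 1 row → {Age,Ward} = (65, 9) ✓
Doctor=A81: 2 rows → {Age,Ward} = (63, 3), (63, 3) ✓
Doctor=A31: 2 rows → {Age,Ward} = (62, 4), (62, 4) ✓
Doctor=A40: 1 row → {Age,Ward} = (66, 12) ✓
Two rows agree on Doctor but differ on {Age, Ward}, so Doctor → {Age, Ward} does not hold.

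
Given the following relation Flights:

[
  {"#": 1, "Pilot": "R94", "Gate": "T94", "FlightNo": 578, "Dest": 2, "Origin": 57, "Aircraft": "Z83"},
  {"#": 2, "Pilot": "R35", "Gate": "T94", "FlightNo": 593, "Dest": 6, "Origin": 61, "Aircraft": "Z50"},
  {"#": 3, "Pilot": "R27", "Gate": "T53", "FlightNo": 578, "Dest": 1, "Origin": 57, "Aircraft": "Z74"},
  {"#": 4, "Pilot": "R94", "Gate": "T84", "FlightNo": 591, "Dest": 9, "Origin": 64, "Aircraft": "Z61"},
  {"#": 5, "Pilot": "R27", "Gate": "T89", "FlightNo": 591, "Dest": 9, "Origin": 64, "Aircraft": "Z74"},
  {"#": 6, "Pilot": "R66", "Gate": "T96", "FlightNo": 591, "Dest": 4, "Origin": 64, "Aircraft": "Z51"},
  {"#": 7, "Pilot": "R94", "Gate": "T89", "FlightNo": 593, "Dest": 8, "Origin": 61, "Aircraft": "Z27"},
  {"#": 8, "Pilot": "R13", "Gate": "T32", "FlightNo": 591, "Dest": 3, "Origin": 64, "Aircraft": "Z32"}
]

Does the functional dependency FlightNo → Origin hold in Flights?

Yes

FlightNo=578: rows 1, 3 → Origin = 57, 57 ✓
FlightNo=593: rows 2, 7 → Origin = 61, 61 ✓
FlightNo=591: rows 4, 5, 6, 8 → Origin = 64, 64, 64, 64 ✓
Every FlightNo value is associated with a single Origin value, so FlightNo → Origin holds.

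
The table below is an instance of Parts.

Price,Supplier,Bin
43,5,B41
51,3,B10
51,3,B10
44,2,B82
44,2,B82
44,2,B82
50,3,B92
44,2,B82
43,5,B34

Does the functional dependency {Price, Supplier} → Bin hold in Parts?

No

(Price=43, Supplier=5): 2 rows → Bin takes values {B41, B34} — violation
(Price=51, Supplier=3): 2 rows → Bin = B10, B10 ✓
(Price=44, Supplier=2): 4 rows → Bin = B82, B82, B82, B82 ✓
(Price=50, Supplier=3): 1 row → Bin = B92 ✓
Two rows agree on {Price, Supplier} but differ on Bin, so {Price, Supplier} → Bin does not hold.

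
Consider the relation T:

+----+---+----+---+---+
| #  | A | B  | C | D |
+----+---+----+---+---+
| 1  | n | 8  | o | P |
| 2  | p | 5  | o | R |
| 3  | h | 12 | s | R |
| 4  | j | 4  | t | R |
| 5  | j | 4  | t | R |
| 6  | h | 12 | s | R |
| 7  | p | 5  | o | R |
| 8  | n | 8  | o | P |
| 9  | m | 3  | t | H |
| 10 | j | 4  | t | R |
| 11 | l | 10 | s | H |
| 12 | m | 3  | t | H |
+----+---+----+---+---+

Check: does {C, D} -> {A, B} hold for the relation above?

(C=o, D=P): rows 1, 8 → {A,B} = (n, 8), (n, 8) ✓
(C=o, D=R): rows 2, 7 → {A,B} = (p, 5), (p, 5) ✓
(C=s, D=R): rows 3, 6 → {A,B} = (h, 12), (h, 12) ✓
(C=t, D=R): rows 4, 5, 10 → {A,B} = (j, 4), (j, 4), (j, 4) ✓
(C=t, D=H): rows 9, 12 → {A,B} = (m, 3), (m, 3) ✓
(C=s, D=H): row 11 → {A,B} = (l, 10) ✓
Every {C, D} value is associated with a single {A, B} value, so {C, D} -> {A, B} holds.

Yes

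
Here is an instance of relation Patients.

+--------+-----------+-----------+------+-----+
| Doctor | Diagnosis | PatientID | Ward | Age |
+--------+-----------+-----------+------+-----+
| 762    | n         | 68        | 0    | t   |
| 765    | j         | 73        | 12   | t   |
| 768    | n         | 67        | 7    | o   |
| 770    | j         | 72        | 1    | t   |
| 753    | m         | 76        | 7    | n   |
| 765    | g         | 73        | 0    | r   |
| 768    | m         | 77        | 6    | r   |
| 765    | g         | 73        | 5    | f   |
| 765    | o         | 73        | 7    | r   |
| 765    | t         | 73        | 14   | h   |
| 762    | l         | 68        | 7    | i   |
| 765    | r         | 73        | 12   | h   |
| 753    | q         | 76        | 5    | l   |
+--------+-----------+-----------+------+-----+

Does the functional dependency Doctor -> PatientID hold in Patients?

Doctor=762: 2 rows → PatientID = 68, 68 ✓
Doctor=765: 6 rows → PatientID = 73, 73, 73, 73, 73, 73 ✓
Doctor=768: 2 rows → PatientID takes values {67, 77} — violation
Doctor=770: 1 row → PatientID = 72 ✓
Doctor=753: 2 rows → PatientID = 76, 76 ✓
Two rows agree on Doctor but differ on PatientID, so Doctor -> PatientID does not hold.

No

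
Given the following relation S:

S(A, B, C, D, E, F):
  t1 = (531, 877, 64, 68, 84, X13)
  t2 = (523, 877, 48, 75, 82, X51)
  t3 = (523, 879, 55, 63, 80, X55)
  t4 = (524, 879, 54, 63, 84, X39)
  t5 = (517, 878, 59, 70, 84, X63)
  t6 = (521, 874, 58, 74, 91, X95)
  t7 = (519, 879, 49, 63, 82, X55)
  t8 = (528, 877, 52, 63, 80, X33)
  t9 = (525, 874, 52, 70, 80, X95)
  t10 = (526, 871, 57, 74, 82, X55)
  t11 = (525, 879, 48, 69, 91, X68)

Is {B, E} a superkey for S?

All 11 rows have distinct {B, E} values, so {B, E} → (all attributes) holds and {B, E} is a superkey.

Yes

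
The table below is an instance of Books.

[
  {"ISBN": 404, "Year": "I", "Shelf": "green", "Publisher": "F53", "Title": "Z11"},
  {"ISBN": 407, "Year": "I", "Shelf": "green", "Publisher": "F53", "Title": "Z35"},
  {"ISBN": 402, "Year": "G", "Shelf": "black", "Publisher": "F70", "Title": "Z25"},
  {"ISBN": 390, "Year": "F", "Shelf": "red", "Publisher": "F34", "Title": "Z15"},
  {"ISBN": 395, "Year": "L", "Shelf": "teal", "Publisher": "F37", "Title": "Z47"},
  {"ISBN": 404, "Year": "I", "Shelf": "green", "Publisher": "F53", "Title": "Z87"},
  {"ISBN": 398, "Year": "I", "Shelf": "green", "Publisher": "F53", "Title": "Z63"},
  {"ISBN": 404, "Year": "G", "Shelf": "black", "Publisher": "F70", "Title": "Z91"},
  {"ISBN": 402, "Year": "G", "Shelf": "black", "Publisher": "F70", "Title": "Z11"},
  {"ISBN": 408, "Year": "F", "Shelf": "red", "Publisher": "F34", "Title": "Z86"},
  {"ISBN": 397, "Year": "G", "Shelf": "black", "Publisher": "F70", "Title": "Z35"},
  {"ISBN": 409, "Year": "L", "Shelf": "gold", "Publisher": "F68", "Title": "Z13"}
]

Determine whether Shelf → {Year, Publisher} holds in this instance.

Yes

Shelf=green: 4 rows → {Year,Publisher} = (I, F53), (I, F53), (I, F53), (I, F53) ✓
Shelf=black: 4 rows → {Year,Publisher} = (G, F70), (G, F70), (G, F70), (G, F70) ✓
Shelf=red: 2 rows → {Year,Publisher} = (F, F34), (F, F34) ✓
Shelf=teal: 1 row → {Year,Publisher} = (L, F37) ✓
Shelf=gold: 1 row → {Year,Publisher} = (L, F68) ✓
Every Shelf value is associated with a single {Year, Publisher} value, so Shelf → {Year, Publisher} holds.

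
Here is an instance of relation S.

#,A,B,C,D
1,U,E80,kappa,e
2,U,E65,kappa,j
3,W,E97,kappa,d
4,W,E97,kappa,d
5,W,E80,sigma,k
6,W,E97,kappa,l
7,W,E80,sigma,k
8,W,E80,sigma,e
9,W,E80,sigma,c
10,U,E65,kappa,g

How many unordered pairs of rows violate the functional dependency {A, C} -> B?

2

(A=U, C=kappa): violating pairs (1,2), (1,10) — 2 pairs.
(A=W, C=kappa): all 3 rows agree on B — 0 pairs.
(A=W, C=sigma): all 4 rows agree on B — 0 pairs.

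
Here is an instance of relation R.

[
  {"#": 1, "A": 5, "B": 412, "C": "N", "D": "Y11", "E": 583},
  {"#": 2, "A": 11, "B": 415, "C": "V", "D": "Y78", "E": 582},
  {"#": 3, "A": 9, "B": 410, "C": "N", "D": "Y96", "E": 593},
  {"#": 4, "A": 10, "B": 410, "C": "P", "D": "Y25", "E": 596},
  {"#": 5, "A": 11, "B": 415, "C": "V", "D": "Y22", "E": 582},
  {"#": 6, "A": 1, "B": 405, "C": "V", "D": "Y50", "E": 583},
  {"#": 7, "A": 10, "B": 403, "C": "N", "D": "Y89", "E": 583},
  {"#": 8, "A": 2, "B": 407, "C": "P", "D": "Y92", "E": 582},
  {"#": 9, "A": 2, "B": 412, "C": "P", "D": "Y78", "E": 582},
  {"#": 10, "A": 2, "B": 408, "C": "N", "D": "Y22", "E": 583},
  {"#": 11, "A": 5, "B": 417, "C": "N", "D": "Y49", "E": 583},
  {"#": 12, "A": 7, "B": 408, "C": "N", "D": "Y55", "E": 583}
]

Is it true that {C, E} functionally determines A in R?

(C=N, E=583): rows 1, 7, 10, 11, 12 → A takes values {5, 10, 2, 7} — violation
(C=V, E=582): rows 2, 5 → A = 11, 11 ✓
(C=N, E=593): row 3 → A = 9 ✓
(C=P, E=596): row 4 → A = 10 ✓
(C=V, E=583): row 6 → A = 1 ✓
(C=P, E=582): rows 8, 9 → A = 2, 2 ✓
Two rows agree on {C, E} but differ on A, so {C, E} → A does not hold.

No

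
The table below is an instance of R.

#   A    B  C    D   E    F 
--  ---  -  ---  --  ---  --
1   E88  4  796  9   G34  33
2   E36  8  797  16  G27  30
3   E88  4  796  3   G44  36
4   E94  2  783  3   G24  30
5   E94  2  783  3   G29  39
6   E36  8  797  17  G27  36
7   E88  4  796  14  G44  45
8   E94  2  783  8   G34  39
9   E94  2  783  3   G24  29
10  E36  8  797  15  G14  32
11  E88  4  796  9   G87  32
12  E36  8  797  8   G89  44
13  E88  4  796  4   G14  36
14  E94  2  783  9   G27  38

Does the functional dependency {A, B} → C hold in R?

Yes

(A=E88, B=4): rows 1, 3, 7, 11, 13 → C = 796, 796, 796, 796, 796 ✓
(A=E36, B=8): rows 2, 6, 10, 12 → C = 797, 797, 797, 797 ✓
(A=E94, B=2): rows 4, 5, 8, 9, 14 → C = 783, 783, 783, 783, 783 ✓
Every {A, B} value is associated with a single C value, so {A, B} → C holds.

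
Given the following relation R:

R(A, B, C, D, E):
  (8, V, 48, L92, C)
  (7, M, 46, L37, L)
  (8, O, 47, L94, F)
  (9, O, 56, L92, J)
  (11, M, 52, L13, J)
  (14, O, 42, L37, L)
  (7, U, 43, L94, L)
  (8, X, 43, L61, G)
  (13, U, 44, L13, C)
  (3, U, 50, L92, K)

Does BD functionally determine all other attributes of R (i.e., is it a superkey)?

Yes

All 10 rows have distinct BD values, so BD → (all attributes) holds and BD is a superkey.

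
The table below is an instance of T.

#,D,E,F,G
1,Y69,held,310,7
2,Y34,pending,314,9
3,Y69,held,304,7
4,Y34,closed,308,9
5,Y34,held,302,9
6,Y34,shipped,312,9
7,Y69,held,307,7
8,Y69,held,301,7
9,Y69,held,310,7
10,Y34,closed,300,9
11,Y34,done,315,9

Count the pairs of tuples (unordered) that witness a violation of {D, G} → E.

(D=Y69, G=7): all 5 rows agree on E — 0 pairs.
(D=Y34, G=9): violating pairs (2,4), (2,5), (2,6), (2,10), (2,11), (4,5), (4,6), (4,11), (5,6), (5,10), (5,11), (6,10), (6,11), (10,11) — 14 pairs.

14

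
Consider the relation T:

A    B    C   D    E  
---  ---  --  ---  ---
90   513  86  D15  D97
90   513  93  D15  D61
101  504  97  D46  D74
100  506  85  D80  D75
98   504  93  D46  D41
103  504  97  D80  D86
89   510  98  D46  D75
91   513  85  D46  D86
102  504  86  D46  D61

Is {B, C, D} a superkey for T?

All 9 rows have distinct {B, C, D} values, so {B, C, D} → (all attributes) holds and {B, C, D} is a superkey.

Yes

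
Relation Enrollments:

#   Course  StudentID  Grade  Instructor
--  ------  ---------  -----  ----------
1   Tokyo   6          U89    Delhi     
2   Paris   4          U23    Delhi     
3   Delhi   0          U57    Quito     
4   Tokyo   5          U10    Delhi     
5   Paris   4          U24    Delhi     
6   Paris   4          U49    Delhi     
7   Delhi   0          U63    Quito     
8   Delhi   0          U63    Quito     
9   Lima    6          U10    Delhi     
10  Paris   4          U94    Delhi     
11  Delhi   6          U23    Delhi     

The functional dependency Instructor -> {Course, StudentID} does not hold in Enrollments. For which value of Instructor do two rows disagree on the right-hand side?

Delhi

Instructor=Delhi: rows 1, 2, 4, 5, 6, 9, 10, 11 → {Course,StudentID} takes values {(Tokyo, 6), (Paris, 4), (Tokyo, 5), (Lima, 6), (Delhi, 6)} — violation
Instructor=Quito: rows 3, 7, 8 → {Course,StudentID} = (Delhi, 0), (Delhi, 0), (Delhi, 0) ✓
The only Instructor value with inconsistent RHS is Instructor=Delhi.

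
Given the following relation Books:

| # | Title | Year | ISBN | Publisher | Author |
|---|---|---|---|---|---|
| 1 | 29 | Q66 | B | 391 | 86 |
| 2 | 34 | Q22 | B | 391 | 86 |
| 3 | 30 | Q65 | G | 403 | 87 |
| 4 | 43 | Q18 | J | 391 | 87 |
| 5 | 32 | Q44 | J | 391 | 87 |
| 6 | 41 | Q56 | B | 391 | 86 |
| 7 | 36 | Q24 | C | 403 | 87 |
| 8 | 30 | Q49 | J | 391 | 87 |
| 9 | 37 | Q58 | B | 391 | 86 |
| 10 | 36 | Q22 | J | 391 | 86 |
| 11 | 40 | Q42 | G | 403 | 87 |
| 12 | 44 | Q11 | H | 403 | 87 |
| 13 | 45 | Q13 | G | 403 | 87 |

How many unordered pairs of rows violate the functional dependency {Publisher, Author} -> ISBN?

11

(Publisher=391, Author=86): violating pairs (1,10), (2,10), (6,10), (9,10) — 4 pairs.
(Publisher=403, Author=87): violating pairs (3,7), (3,12), (7,11), (7,12), (7,13), (11,12), (12,13) — 7 pairs.
(Publisher=391, Author=87): all 3 rows agree on ISBN — 0 pairs.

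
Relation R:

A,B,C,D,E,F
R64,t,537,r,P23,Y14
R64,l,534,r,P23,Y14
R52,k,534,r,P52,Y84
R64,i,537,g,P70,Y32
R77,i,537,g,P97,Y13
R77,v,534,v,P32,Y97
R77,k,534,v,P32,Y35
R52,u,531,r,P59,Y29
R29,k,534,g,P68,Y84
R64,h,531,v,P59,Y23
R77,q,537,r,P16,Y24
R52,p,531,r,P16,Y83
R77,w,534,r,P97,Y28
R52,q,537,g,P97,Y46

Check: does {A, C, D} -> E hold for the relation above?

No

(A=R64, C=537, D=r): 1 row → E = P23 ✓
(A=R64, C=534, D=r): 1 row → E = P23 ✓
(A=R52, C=534, D=r): 1 row → E = P52 ✓
(A=R64, C=537, D=g): 1 row → E = P70 ✓
(A=R77, C=537, D=g): 1 row → E = P97 ✓
(A=R77, C=534, D=v): 2 rows → E = P32, P32 ✓
(A=R52, C=531, D=r): 2 rows → E takes values {P59, P16} — violation
(A=R29, C=534, D=g): 1 row → E = P68 ✓
(A=R64, C=531, D=v): 1 row → E = P59 ✓
(A=R77, C=537, D=r): 1 row → E = P16 ✓
(A=R77, C=534, D=r): 1 row → E = P97 ✓
(A=R52, C=537, D=g): 1 row → E = P97 ✓
Two rows agree on {A, C, D} but differ on E, so {A, C, D} -> E does not hold.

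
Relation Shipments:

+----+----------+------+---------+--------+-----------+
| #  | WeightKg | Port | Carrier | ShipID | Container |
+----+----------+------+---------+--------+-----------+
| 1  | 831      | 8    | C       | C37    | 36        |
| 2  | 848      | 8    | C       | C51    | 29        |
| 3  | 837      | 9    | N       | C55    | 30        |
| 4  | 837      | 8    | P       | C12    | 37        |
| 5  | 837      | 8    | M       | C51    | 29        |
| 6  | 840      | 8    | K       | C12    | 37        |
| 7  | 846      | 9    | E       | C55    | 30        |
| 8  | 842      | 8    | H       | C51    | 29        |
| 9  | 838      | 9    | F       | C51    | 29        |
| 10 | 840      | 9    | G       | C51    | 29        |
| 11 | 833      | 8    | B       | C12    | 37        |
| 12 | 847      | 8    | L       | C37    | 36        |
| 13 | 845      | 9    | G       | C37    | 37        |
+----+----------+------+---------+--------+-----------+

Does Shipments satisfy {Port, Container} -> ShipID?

(Port=8, Container=36): rows 1, 12 → ShipID = C37, C37 ✓
(Port=8, Container=29): rows 2, 5, 8 → ShipID = C51, C51, C51 ✓
(Port=9, Container=30): rows 3, 7 → ShipID = C55, C55 ✓
(Port=8, Container=37): rows 4, 6, 11 → ShipID = C12, C12, C12 ✓
(Port=9, Container=29): rows 9, 10 → ShipID = C51, C51 ✓
(Port=9, Container=37): row 13 → ShipID = C37 ✓
Every {Port, Container} value is associated with a single ShipID value, so {Port, Container} -> ShipID holds.

Yes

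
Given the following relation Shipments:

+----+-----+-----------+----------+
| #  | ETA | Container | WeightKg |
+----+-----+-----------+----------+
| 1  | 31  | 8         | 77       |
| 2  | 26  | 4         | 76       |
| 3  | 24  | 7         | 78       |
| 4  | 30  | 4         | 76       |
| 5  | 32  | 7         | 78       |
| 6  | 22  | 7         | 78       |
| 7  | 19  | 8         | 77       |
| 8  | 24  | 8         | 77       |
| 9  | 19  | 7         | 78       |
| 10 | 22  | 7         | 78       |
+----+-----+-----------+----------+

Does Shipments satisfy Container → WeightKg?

Yes

Container=8: rows 1, 7, 8 → WeightKg = 77, 77, 77 ✓
Container=4: rows 2, 4 → WeightKg = 76, 76 ✓
Container=7: rows 3, 5, 6, 9, 10 → WeightKg = 78, 78, 78, 78, 78 ✓
Every Container value is associated with a single WeightKg value, so Container → WeightKg holds.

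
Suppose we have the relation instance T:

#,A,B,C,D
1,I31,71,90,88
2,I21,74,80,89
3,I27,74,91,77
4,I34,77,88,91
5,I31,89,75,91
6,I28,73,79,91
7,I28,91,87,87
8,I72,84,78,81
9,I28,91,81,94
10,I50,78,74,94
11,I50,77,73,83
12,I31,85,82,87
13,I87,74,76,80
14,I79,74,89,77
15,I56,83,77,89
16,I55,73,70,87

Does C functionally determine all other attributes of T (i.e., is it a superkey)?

All 16 rows have distinct C values, so C → (all attributes) holds and C is a superkey.

Yes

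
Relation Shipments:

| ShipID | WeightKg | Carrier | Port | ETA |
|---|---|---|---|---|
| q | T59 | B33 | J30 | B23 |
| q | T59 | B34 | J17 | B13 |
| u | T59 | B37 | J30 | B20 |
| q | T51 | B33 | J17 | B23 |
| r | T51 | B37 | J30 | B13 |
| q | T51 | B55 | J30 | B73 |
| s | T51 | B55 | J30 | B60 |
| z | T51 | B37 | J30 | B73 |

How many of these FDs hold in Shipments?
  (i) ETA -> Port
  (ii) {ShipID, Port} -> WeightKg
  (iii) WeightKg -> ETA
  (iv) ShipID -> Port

(i) ETA -> Port: ETA=B23: 2 rows → Port takes values {J30, J17} — violation; ETA=B13: 2 rows → Port takes values {J17, J30} — violation — fails.
(ii) {ShipID, Port} -> WeightKg: (ShipID=q, Port=J30): 2 rows → WeightKg takes values {T59, T51} — violation; (ShipID=q, Port=J17): 2 rows → WeightKg takes values {T59, T51} — violation — fails.
(iii) WeightKg -> ETA: WeightKg=T59: 3 rows → ETA takes values {B23, B13, B20} — violation; WeightKg=T51: 5 rows → ETA takes values {B23, B13, B73, B60} — violation — fails.
(iv) ShipID -> Port: ShipID=q: 4 rows → Port takes values {J30, J17} — violation — fails.
None of the 4 dependencies hold.

0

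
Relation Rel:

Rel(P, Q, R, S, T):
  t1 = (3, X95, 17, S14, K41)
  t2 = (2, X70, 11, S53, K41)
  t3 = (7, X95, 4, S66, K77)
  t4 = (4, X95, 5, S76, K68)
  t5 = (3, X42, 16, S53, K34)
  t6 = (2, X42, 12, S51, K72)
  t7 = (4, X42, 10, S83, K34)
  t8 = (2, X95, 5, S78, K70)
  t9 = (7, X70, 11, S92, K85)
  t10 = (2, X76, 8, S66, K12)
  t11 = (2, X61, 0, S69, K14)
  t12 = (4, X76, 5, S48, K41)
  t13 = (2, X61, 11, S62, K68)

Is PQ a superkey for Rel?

No

Rows 11 and 13 have the same PQ value (P=2, Q=X61) but are distinct tuples, so PQ does not determine every attribute — not a superkey.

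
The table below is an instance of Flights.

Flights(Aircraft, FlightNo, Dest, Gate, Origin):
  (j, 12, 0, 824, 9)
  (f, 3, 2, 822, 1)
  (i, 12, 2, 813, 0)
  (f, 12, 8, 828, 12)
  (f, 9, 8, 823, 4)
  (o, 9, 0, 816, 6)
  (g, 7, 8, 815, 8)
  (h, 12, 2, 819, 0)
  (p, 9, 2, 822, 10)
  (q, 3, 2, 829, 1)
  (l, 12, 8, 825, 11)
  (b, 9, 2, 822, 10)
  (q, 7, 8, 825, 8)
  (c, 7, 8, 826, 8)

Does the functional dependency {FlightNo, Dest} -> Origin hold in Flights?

No

(FlightNo=12, Dest=0): 1 row → Origin = 9 ✓
(FlightNo=3, Dest=2): 2 rows → Origin = 1, 1 ✓
(FlightNo=12, Dest=2): 2 rows → Origin = 0, 0 ✓
(FlightNo=12, Dest=8): 2 rows → Origin takes values {12, 11} — violation
(FlightNo=9, Dest=8): 1 row → Origin = 4 ✓
(FlightNo=9, Dest=0): 1 row → Origin = 6 ✓
(FlightNo=7, Dest=8): 3 rows → Origin = 8, 8, 8 ✓
(FlightNo=9, Dest=2): 2 rows → Origin = 10, 10 ✓
Two rows agree on {FlightNo, Dest} but differ on Origin, so {FlightNo, Dest} -> Origin does not hold.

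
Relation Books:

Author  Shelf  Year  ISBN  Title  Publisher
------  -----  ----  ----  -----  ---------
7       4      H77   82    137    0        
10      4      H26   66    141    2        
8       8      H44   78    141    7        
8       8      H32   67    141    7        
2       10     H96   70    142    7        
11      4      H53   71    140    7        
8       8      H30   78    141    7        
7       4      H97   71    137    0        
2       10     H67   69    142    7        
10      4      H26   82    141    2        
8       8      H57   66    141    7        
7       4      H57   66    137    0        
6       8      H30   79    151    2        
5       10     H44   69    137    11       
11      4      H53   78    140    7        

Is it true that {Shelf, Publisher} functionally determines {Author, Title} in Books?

(Shelf=4, Publisher=0): 3 rows → {Author,Title} = (7, 137), (7, 137), (7, 137) ✓
(Shelf=4, Publisher=2): 2 rows → {Author,Title} = (10, 141), (10, 141) ✓
(Shelf=8, Publisher=7): 4 rows → {Author,Title} = (8, 141), (8, 141), (8, 141), (8, 141) ✓
(Shelf=10, Publisher=7): 2 rows → {Author,Title} = (2, 142), (2, 142) ✓
(Shelf=4, Publisher=7): 2 rows → {Author,Title} = (11, 140), (11, 140) ✓
(Shelf=8, Publisher=2): 1 row → {Author,Title} = (6, 151) ✓
(Shelf=10, Publisher=11): 1 row → {Author,Title} = (5, 137) ✓
Every {Shelf, Publisher} value is associated with a single {Author, Title} value, so {Shelf, Publisher} → {Author, Title} holds.

Yes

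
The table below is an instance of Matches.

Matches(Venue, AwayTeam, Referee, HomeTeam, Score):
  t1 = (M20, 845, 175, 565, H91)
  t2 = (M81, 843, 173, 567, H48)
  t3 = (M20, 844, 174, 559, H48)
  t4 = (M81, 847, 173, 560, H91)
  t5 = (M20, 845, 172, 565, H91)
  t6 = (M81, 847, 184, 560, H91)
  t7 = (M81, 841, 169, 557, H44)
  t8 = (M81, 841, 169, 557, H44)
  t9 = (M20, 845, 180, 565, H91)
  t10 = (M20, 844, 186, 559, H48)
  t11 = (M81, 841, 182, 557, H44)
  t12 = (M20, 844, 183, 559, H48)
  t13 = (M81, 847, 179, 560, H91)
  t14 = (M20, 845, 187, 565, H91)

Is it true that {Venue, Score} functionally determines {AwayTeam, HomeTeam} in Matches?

(Venue=M20, Score=H91): rows 1, 5, 9, 14 → {AwayTeam,HomeTeam} = (845, 565), (845, 565), (845, 565), (845, 565) ✓
(Venue=M81, Score=H48): row 2 → {AwayTeam,HomeTeam} = (843, 567) ✓
(Venue=M20, Score=H48): rows 3, 10, 12 → {AwayTeam,HomeTeam} = (844, 559), (844, 559), (844, 559) ✓
(Venue=M81, Score=H91): rows 4, 6, 13 → {AwayTeam,HomeTeam} = (847, 560), (847, 560), (847, 560) ✓
(Venue=M81, Score=H44): rows 7, 8, 11 → {AwayTeam,HomeTeam} = (841, 557), (841, 557), (841, 557) ✓
Every {Venue, Score} value is associated with a single {AwayTeam, HomeTeam} value, so {Venue, Score} → {AwayTeam, HomeTeam} holds.

Yes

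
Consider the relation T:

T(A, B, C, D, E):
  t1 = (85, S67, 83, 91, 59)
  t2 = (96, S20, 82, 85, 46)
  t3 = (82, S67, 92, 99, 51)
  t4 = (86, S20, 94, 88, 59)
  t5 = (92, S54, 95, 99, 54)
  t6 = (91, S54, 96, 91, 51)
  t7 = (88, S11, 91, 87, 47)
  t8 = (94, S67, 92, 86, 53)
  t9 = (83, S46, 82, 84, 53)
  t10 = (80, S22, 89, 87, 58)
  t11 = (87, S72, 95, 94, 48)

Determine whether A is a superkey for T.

Yes

All 11 rows have distinct A values, so A → (all attributes) holds and A is a superkey.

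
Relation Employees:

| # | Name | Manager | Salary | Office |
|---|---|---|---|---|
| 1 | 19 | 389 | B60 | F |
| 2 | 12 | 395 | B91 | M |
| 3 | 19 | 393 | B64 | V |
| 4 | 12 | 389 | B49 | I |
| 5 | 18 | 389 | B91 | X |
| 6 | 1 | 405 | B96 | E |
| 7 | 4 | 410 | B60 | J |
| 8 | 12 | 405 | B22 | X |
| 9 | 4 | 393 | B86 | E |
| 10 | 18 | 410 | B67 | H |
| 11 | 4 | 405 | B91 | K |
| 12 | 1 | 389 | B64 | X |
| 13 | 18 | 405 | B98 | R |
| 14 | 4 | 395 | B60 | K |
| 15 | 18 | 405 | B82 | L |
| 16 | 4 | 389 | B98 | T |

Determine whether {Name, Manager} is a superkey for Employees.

No

Rows 13 and 15 have the same {Name, Manager} value (Name=18, Manager=405) but are distinct tuples, so {Name, Manager} does not determine every attribute — not a superkey.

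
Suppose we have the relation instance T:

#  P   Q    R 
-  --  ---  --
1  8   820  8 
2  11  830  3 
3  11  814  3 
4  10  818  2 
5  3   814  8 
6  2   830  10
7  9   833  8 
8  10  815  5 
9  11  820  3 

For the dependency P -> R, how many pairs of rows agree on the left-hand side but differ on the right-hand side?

P=11: all 3 rows agree on R — 0 pairs.
P=10: violating pairs (4,8) — 1 pair.

1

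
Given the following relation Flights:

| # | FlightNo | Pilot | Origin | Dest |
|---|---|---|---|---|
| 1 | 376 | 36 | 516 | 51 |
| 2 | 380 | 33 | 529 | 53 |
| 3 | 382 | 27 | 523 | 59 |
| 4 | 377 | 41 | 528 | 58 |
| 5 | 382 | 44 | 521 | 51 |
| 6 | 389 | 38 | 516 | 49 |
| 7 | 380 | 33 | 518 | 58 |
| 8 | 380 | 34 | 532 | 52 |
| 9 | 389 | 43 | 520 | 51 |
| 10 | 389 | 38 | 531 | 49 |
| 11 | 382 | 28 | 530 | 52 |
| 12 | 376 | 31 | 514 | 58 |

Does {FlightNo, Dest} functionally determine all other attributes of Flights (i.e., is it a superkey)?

No

Rows 6 and 10 have the same {FlightNo, Dest} value (FlightNo=389, Dest=49) but are distinct tuples, so {FlightNo, Dest} does not determine every attribute — not a superkey.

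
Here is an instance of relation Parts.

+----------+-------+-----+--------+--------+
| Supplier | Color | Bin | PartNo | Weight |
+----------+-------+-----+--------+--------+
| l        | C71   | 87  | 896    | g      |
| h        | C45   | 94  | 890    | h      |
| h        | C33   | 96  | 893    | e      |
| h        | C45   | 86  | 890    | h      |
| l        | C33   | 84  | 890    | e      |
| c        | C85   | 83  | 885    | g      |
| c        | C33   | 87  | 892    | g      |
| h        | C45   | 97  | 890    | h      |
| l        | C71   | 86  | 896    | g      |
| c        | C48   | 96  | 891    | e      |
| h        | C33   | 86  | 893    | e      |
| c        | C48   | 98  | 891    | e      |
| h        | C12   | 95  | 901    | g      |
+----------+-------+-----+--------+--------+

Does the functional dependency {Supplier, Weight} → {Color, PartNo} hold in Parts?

No

(Supplier=l, Weight=g): 2 rows → {Color,PartNo} = (C71, 896), (C71, 896) ✓
(Supplier=h, Weight=h): 3 rows → {Color,PartNo} = (C45, 890), (C45, 890), (C45, 890) ✓
(Supplier=h, Weight=e): 2 rows → {Color,PartNo} = (C33, 893), (C33, 893) ✓
(Supplier=l, Weight=e): 1 row → {Color,PartNo} = (C33, 890) ✓
(Supplier=c, Weight=g): 2 rows → {Color,PartNo} takes values {(C85, 885), (C33, 892)} — violation
(Supplier=c, Weight=e): 2 rows → {Color,PartNo} = (C48, 891), (C48, 891) ✓
(Supplier=h, Weight=g): 1 row → {Color,PartNo} = (C12, 901) ✓
Two rows agree on {Supplier, Weight} but differ on {Color, PartNo}, so {Supplier, Weight} → {Color, PartNo} does not hold.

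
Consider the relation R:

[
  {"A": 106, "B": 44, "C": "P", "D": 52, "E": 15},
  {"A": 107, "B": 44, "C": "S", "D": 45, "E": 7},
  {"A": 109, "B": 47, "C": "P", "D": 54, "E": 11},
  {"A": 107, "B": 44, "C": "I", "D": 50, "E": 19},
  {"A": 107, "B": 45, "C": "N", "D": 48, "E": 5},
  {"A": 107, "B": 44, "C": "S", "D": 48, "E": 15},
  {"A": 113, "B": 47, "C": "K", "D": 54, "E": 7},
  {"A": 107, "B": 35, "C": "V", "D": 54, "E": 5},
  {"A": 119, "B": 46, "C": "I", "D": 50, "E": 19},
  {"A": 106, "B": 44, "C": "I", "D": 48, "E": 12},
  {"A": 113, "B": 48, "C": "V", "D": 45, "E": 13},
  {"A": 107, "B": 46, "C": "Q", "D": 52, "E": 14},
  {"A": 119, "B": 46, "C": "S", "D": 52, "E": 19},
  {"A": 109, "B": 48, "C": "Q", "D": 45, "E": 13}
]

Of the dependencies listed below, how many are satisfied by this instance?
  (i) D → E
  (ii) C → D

0

(i) D → E: D=52: 3 rows → E takes values {15, 14, 19} — violation; D=45: 3 rows → E takes values {7, 13} — violation; D=54: 3 rows → E takes values {11, 7, 5} — violation; D=48: 3 rows → E takes values {5, 15, 12} — violation — fails.
(ii) C → D: C=P: 2 rows → D takes values {52, 54} — violation; C=S: 3 rows → D takes values {45, 48, 52} — violation; C=I: 3 rows → D takes values {50, 48} — violation; C=V: 2 rows → D takes values {54, 45} — violation; C=Q: 2 rows → D takes values {52, 45} — violation — fails.
None of the 2 dependencies hold.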